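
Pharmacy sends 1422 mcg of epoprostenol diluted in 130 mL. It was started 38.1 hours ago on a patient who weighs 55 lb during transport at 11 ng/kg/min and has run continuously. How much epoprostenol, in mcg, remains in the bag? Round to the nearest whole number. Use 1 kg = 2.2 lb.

Weight = 55 lb ÷ 2.2 lb/kg = 25 kg
Dose = 11 ng/kg/min × 25 kg = 275 ng/min
275 ng/min × 60 min/hr = 16500 ng/hr
Concentration = 1422 mcg ÷ 130 mL = 10.93846 mcg/mL = 10938.46 ng/mL
Rate = 16500 ng/hr ÷ 10938.46 ng/mL = 1.508439 mL/hr
Volume infused = 1.508439 mL/hr × 38.1 hr = 57.47152 mL
Volume remaining = 130 − 57.47152 = 72.52848 mL
Drug remaining = 72.52848 mL × 10938.46 ng/mL = 793350 ng = 793.35 mcg

793 mcg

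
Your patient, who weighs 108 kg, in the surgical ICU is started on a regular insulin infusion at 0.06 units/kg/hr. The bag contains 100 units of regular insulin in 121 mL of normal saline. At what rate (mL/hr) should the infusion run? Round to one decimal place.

Dose = 0.06 units/kg/hr × 108 kg = 6.48 units/hr
Concentration = 100 units ÷ 121 mL = 0.8264463 units/mL
Rate = 6.48 units/hr ÷ 0.8264463 units/mL = 7.8408 mL/hr

7.8 mL/hr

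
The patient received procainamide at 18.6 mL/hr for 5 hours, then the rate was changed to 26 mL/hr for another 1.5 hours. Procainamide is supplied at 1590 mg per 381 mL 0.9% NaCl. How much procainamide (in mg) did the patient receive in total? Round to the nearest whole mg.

551 mg

Concentration = 1590 mg ÷ 381 mL = 4.173228 mg/mL
Stage 1: 18.6 mL/hr × 5 hr = 93 mL → 93 mL × 4.173228 mg/mL = 388.1102 mg
Stage 2: 26 mL/hr × 1.5 hr = 39 mL → 39 mL × 4.173228 mg/mL = 162.7559 mg
Total = 388.1102 + 162.7559 = 550.8661 mg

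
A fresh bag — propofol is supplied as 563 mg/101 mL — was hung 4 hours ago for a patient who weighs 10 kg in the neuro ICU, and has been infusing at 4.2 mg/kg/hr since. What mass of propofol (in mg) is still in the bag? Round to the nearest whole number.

395 mg

Dose = 4.2 mg/kg/hr × 10 kg = 42 mg/hr
Concentration = 563 mg ÷ 101 mL = 5.574257 mg/mL
Rate = 42 mg/hr ÷ 5.574257 mg/mL = 7.534636 mL/hr
Volume infused = 7.534636 mL/hr × 4 hr = 30.13854 mL
Volume remaining = 101 − 30.13854 = 70.86146 mL
Drug remaining = 70.86146 mL × 5.574257 mg/mL = 395 mg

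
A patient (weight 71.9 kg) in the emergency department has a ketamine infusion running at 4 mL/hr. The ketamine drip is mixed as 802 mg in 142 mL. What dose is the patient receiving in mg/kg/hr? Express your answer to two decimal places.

0.31 mg/kg/hr

Concentration = 802 mg ÷ 142 mL = 5.647887 mg/mL
Drug rate = 4 mL/hr × 5.647887 mg/mL = 22.59155 mg/hr
22.59155 mg/hr ÷ 71.9 kg = 0.3142079 mg/kg/hr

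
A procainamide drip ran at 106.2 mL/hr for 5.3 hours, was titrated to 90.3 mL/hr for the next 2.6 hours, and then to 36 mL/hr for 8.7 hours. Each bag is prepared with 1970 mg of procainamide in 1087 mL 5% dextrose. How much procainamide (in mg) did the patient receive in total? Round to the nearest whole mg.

Concentration = 1970 mg ÷ 1087 mL = 1.812328 mg/mL
Stage 1: 106.2 mL/hr × 5.3 hr = 562.86 mL → 562.86 mL × 1.812328 mg/mL = 1020.087 mg
Stage 2: 90.3 mL/hr × 2.6 hr = 234.78 mL → 234.78 mL × 1.812328 mg/mL = 425.4983 mg
Stage 3: 36 mL/hr × 8.7 hr = 313.2 mL → 313.2 mL × 1.812328 mg/mL = 567.621 mg
Total = 1020.087 + 425.4983 + 567.621 = 2013.206 mg

2013 mg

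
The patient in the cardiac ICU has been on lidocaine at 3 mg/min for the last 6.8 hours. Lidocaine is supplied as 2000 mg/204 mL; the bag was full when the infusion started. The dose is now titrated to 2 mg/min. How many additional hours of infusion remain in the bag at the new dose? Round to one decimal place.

Initial rate:
3 mg/min × 60 min/hr = 180 mg/hr
Concentration = 2000 mg ÷ 204 mL = 9.803922 mg/mL
Rate = 180 mg/hr ÷ 9.803922 mg/mL = 18.36 mL/hr
Volume infused so far = 18.36 mL/hr × 6.8 hr = 124.848 mL
Volume remaining = 204 − 124.848 = 79.152 mL
New rate:
2 mg/min × 60 min/hr = 120 mg/hr
Rate = 120 mg/hr ÷ 9.803922 mg/mL = 12.24 mL/hr
Time remaining = 79.152 mL ÷ 12.24 mL/hr = 6.466667 hr

6.5 hours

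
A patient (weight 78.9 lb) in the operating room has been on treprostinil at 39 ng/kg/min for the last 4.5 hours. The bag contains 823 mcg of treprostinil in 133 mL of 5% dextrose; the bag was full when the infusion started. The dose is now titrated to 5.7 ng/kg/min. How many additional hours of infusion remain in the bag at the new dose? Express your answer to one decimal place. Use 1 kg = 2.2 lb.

36.3 hours

Initial rate:
Weight = 78.9 lb ÷ 2.2 lb/kg = 35.86364 kg
Dose = 39 ng/kg/min × 35.86364 kg = 1398.682 ng/min
1398.682 ng/min × 60 min/hr = 83920.91 ng/hr
Concentration = 823 mcg ÷ 133 mL = 6.18797 mcg/mL = 6187.97 ng/mL
Rate = 83920.91 ng/hr ÷ 6187.97 ng/mL = 13.56195 mL/hr
Volume infused so far = 13.56195 mL/hr × 4.5 hr = 61.02875 mL
Volume remaining = 133 − 61.02875 = 71.97125 mL
New rate:
Dose = 5.7 ng/kg/min × 35.86364 kg = 204.4227 ng/min
204.4227 ng/min × 60 min/hr = 12265.36 ng/hr
Rate = 12265.36 ng/hr ÷ 6187.97 ng/mL = 1.98213 mL/hr
Time remaining = 71.97125 mL ÷ 1.98213 mL/hr = 36.31005 hr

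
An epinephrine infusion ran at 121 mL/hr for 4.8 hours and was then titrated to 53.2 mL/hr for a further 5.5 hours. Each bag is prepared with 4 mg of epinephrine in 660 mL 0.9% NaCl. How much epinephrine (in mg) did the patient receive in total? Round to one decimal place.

5.3 mg

Concentration = 4 mg ÷ 660 mL = 0.006060606 mg/mL
Stage 1: 121 mL/hr × 4.8 hr = 580.8 mL → 580.8 mL × 0.006060606 mg/mL = 3.52 mg
Stage 2: 53.2 mL/hr × 5.5 hr = 292.6 mL → 292.6 mL × 0.006060606 mg/mL = 1.773333 mg
Total = 3.52 + 1.773333 = 5.293333 mg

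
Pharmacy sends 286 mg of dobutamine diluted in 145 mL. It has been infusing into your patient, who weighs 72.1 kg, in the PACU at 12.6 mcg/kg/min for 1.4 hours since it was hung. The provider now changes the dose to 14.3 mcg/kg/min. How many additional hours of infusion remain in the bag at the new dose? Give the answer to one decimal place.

Initial rate:
Dose = 12.6 mcg/kg/min × 72.1 kg = 908.46 mcg/min
908.46 mcg/min × 60 min/hr = 54507.6 mcg/hr
Concentration = 286 mg ÷ 145 mL = 1.972414 mg/mL = 1972.414 mcg/mL
Rate = 54507.6 mcg/hr ÷ 1972.414 mcg/mL = 27.63497 mL/hr
Volume infused so far = 27.63497 mL/hr × 1.4 hr = 38.68896 mL
Volume remaining = 145 − 38.68896 = 106.311 mL
New rate:
Dose = 14.3 mcg/kg/min × 72.1 kg = 1031.03 mcg/min
1031.03 mcg/min × 60 min/hr = 61861.8 mcg/hr
Rate = 61861.8 mcg/hr ÷ 1972.414 mcg/mL = 31.3635 mL/hr
Time remaining = 106.311 mL ÷ 31.3635 mL/hr = 3.389642 hr

3.4 hours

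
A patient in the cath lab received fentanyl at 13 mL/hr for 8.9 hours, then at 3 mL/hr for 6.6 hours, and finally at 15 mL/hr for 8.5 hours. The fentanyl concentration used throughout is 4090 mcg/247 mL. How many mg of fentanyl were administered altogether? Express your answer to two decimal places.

Concentration = 4090 mcg ÷ 247 mL = 16.5587 mcg/mL
Stage 1: 13 mL/hr × 8.9 hr = 115.7 mL → 115.7 mL × 16.5587 mcg/mL = 1915.842 mcg
Stage 2: 3 mL/hr × 6.6 hr = 19.8 mL → 19.8 mL × 16.5587 mcg/mL = 327.8623 mcg
Stage 3: 15 mL/hr × 8.5 hr = 127.5 mL → 127.5 mL × 16.5587 mcg/mL = 2111.235 mcg
Total = 1915.842 + 327.8623 + 2111.235 = 4354.939 mcg = 4.354939 mg

4.35 mg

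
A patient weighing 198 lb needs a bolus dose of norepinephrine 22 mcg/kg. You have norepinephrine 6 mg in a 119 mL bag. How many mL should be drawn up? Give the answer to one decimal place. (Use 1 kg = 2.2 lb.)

Weight = 198 lb ÷ 2.2 lb/kg = 90 kg
Dose = 22 mcg/kg × 90 kg = 1980 mcg
Concentration = 6 mg ÷ 119 mL = 0.05042017 mg/mL = 50.42017 mcg/mL
Volume = 1980 mcg ÷ 50.42017 mcg/mL = 39.27 mL

39.3 mL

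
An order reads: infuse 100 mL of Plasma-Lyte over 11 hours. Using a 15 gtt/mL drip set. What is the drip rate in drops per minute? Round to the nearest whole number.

2 gtt/min

100 mL ÷ (11 hr × 60 = 660 min) = 0.1515152 mL/min
0.1515152 mL/min × 15 gtt/mL = 2.272727 gtt/min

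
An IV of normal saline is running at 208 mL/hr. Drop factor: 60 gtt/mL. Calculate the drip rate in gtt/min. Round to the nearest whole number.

208 gtt/min

208 mL/hr ÷ 60 min/hr = 3.466667 mL/min
3.466667 mL/min × 60 gtt/mL = 208 gtt/min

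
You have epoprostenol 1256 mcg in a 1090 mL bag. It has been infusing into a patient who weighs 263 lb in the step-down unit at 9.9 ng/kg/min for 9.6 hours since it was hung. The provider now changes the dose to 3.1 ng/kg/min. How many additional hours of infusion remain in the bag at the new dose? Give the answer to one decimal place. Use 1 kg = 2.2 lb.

Initial rate:
Weight = 263 lb ÷ 2.2 lb/kg = 119.5455 kg
Dose = 9.9 ng/kg/min × 119.5455 kg = 1183.5 ng/min
1183.5 ng/min × 60 min/hr = 71010 ng/hr
Concentration = 1256 mcg ÷ 1090 mL = 1.152294 mcg/mL = 1152.294 ng/mL
Rate = 71010 ng/hr ÷ 1152.294 ng/mL = 61.62492 mL/hr
Volume infused so far = 61.62492 mL/hr × 9.6 hr = 591.5992 mL
Volume remaining = 1090 − 591.5992 = 498.4008 mL
New rate:
Dose = 3.1 ng/kg/min × 119.5455 kg = 370.5909 ng/min
370.5909 ng/min × 60 min/hr = 22235.45 ng/hr
Rate = 22235.45 ng/hr ÷ 1152.294 ng/mL = 19.29669 mL/hr
Time remaining = 498.4008 mL ÷ 19.29669 mL/hr = 25.8283 hr

25.8 hours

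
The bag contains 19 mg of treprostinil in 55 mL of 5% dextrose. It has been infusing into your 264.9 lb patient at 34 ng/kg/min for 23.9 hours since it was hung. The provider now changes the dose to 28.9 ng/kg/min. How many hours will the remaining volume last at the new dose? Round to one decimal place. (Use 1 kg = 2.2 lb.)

Initial rate:
Weight = 264.9 lb ÷ 2.2 lb/kg = 120.4091 kg
Dose = 34 ng/kg/min × 120.4091 kg = 4093.909 ng/min
4093.909 ng/min × 60 min/hr = 245634.5 ng/hr
Concentration = 19 mg ÷ 55 mL = 0.3454545 mg/mL = 345454.5 ng/mL
Rate = 245634.5 ng/hr ÷ 345454.5 ng/mL = 0.7110474 mL/hr
Volume infused so far = 0.7110474 mL/hr × 23.9 hr = 16.99403 mL
Volume remaining = 55 − 16.99403 = 38.00597 mL
New rate:
Dose = 28.9 ng/kg/min × 120.4091 kg = 3479.823 ng/min
3479.823 ng/min × 60 min/hr = 208789.4 ng/hr
Rate = 208789.4 ng/hr ÷ 345454.5 ng/mL = 0.6043903 mL/hr
Time remaining = 38.00597 mL ÷ 0.6043903 mL/hr = 62.88316 hr

62.9 hours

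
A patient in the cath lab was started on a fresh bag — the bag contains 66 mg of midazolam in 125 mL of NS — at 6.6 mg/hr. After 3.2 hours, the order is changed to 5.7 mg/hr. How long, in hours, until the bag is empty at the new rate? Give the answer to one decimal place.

Initial rate:
Concentration = 66 mg ÷ 125 mL = 0.528 mg/mL
Rate = 6.6 mg/hr ÷ 0.528 mg/mL = 12.5 mL/hr
Volume infused so far = 12.5 mL/hr × 3.2 hr = 40 mL
Volume remaining = 125 − 40 = 85 mL
New rate:
Rate = 5.7 mg/hr ÷ 0.528 mg/mL = 10.79545 mL/hr
Time remaining = 85 mL ÷ 10.79545 mL/hr = 7.873684 hr

7.9 hours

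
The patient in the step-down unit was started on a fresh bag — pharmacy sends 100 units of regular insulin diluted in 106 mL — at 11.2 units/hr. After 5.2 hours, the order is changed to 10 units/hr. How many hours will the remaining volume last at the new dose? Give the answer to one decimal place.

4.2 hours

Initial rate:
Concentration = 100 units ÷ 106 mL = 0.9433962 units/mL
Rate = 11.2 units/hr ÷ 0.9433962 units/mL = 11.872 mL/hr
Volume infused so far = 11.872 mL/hr × 5.2 hr = 61.7344 mL
Volume remaining = 106 − 61.7344 = 44.2656 mL
New rate:
Rate = 10 units/hr ÷ 0.9433962 units/mL = 10.6 mL/hr
Time remaining = 44.2656 mL ÷ 10.6 mL/hr = 4.176 hr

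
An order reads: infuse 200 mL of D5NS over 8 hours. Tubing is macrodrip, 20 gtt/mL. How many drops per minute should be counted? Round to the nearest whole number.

200 mL ÷ (8 hr × 60 = 480 min) = 0.4166667 mL/min
0.4166667 mL/min × 20 gtt/mL = 8.333333 gtt/min

8 gtt/min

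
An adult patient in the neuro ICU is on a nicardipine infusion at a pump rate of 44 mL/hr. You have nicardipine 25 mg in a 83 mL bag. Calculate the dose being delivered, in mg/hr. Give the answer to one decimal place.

Concentration = 25 mg ÷ 83 mL = 0.3012048 mg/mL
Drug rate = 44 mL/hr × 0.3012048 mg/mL = 13.25301 mg/hr

13.3 mg/hr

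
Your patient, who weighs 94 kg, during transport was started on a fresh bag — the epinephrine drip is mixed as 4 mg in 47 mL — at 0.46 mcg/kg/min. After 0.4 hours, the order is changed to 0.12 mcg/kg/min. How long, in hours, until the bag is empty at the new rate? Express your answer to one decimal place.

Initial rate:
Dose = 0.46 mcg/kg/min × 94 kg = 43.24 mcg/min
43.24 mcg/min × 60 min/hr = 2594.4 mcg/hr
Concentration = 4 mg ÷ 47 mL = 0.08510638 mg/mL = 85.10638 mcg/mL
Rate = 2594.4 mcg/hr ÷ 85.10638 mcg/mL = 30.4842 mL/hr
Volume infused so far = 30.4842 mL/hr × 0.4 hr = 12.19368 mL
Volume remaining = 47 − 12.19368 = 34.80632 mL
New rate:
Dose = 0.12 mcg/kg/min × 94 kg = 11.28 mcg/min
11.28 mcg/min × 60 min/hr = 676.8 mcg/hr
Rate = 676.8 mcg/hr ÷ 85.10638 mcg/mL = 7.9524 mL/hr
Time remaining = 34.80632 mL ÷ 7.9524 mL/hr = 4.376832 hr

4.4 hours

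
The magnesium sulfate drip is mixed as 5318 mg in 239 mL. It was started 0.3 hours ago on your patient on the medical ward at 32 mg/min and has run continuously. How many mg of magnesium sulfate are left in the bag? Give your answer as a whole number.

4742 mg

32 mg/min × 60 min/hr = 1920 mg/hr
Concentration = 5318 mg ÷ 239 mL = 22.25105 mg/mL
Rate = 1920 mg/hr ÷ 22.25105 mg/mL = 86.28808 mL/hr
Volume infused = 86.28808 mL/hr × 0.3 hr = 25.88642 mL
Volume remaining = 239 − 25.88642 = 213.1136 mL
Drug remaining = 213.1136 mL × 22.25105 mg/mL = 4742 mg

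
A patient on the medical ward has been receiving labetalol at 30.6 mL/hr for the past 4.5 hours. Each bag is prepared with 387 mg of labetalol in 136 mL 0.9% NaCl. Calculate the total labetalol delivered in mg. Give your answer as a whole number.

Concentration = 387 mg ÷ 136 mL = 2.845588 mg/mL
Drug rate = 30.6 mL/hr × 2.845588 mg/mL = 87.075 mg/hr
Total = 87.075 mg/hr × 4.5 hr = 391.8375 mg

392 mg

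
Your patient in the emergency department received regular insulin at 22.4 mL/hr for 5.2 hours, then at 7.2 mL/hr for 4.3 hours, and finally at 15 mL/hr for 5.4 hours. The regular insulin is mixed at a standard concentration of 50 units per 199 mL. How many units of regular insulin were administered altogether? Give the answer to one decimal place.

Concentration = 50 units ÷ 199 mL = 0.2512563 units/mL
Stage 1: 22.4 mL/hr × 5.2 hr = 116.48 mL → 116.48 mL × 0.2512563 units/mL = 29.26633 units
Stage 2: 7.2 mL/hr × 4.3 hr = 30.96 mL → 30.96 mL × 0.2512563 units/mL = 7.778894 units
Stage 3: 15 mL/hr × 5.4 hr = 81 mL → 81 mL × 0.2512563 units/mL = 20.35176 units
Total = 29.26633 + 7.778894 + 20.35176 = 57.39698 units

57.4 units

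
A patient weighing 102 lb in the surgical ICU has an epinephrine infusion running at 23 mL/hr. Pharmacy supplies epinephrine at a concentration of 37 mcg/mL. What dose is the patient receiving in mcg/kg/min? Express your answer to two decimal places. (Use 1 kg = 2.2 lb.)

0.31 mcg/kg/min

Weight = 102 lb ÷ 2.2 lb/kg = 46.36364 kg
Drug rate = 23 mL/hr × 37 mcg/mL = 851 mcg/hr
851 mcg/hr ÷ 60 min/hr = 14.18333 mcg/min
14.18333 mcg/min ÷ 46.36364 kg = 0.305915 mcg/kg/min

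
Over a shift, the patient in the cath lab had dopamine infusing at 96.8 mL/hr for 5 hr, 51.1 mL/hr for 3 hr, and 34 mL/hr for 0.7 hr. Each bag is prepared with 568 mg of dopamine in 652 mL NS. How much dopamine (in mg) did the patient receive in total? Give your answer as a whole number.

576 mg

Concentration = 568 mg ÷ 652 mL = 0.8711656 mg/mL
Stage 1: 96.8 mL/hr × 5 hr = 484 mL → 484 mL × 0.8711656 mg/mL = 421.6442 mg
Stage 2: 51.1 mL/hr × 3 hr = 153.3 mL → 153.3 mL × 0.8711656 mg/mL = 133.5497 mg
Stage 3: 34 mL/hr × 0.7 hr = 23.8 mL → 23.8 mL × 0.8711656 mg/mL = 20.73374 mg
Total = 421.6442 + 133.5497 + 20.73374 = 575.9276 mg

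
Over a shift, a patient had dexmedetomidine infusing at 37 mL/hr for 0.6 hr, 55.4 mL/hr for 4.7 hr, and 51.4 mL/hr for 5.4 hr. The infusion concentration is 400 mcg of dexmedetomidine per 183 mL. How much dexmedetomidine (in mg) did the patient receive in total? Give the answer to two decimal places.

Concentration = 400 mcg ÷ 183 mL = 2.185792 mcg/mL
Stage 1: 37 mL/hr × 0.6 hr = 22.2 mL → 22.2 mL × 2.185792 mcg/mL = 48.52459 mcg
Stage 2: 55.4 mL/hr × 4.7 hr = 260.38 mL → 260.38 mL × 2.185792 mcg/mL = 569.1366 mcg
Stage 3: 51.4 mL/hr × 5.4 hr = 277.56 mL → 277.56 mL × 2.185792 mcg/mL = 606.6885 mcg
Total = 48.52459 + 569.1366 + 606.6885 = 1224.35 mcg = 1.22435 mg

1.22 mg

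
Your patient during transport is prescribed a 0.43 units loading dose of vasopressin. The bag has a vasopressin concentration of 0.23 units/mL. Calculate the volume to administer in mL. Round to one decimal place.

1.9 mL

Volume = 0.43 units ÷ 0.23 units/mL = 1.869565 mL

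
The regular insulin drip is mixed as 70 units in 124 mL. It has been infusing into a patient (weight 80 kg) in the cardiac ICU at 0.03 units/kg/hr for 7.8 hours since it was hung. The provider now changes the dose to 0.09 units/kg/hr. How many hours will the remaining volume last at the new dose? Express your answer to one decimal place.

7.1 hours

Initial rate:
Dose = 0.03 units/kg/hr × 80 kg = 2.4 units/hr
Concentration = 70 units ÷ 124 mL = 0.5645161 units/mL
Rate = 2.4 units/hr ÷ 0.5645161 units/mL = 4.251429 mL/hr
Volume infused so far = 4.251429 mL/hr × 7.8 hr = 33.16114 mL
Volume remaining = 124 − 33.16114 = 90.83886 mL
New rate:
Dose = 0.09 units/kg/hr × 80 kg = 7.2 units/hr
Rate = 7.2 units/hr ÷ 0.5645161 units/mL = 12.75429 mL/hr
Time remaining = 90.83886 mL ÷ 12.75429 mL/hr = 7.122222 hr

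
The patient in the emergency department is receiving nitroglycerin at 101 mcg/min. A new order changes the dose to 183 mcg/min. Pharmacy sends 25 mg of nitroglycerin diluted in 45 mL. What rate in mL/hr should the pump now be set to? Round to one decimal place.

19.8 mL/hr

183 mcg/min × 60 min/hr = 10980 mcg/hr
Concentration = 25 mg ÷ 45 mL = 0.5555556 mg/mL = 555.5556 mcg/mL
Rate = 10980 mcg/hr ÷ 555.5556 mcg/mL = 19.764 mL/hr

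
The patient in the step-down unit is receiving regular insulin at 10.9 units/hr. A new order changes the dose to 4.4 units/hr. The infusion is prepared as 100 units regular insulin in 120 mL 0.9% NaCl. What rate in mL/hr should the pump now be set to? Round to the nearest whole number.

Concentration = 100 units ÷ 120 mL = 0.8333333 units/mL
Rate = 4.4 units/hr ÷ 0.8333333 units/mL = 5.28 mL/hr

5 mL/hr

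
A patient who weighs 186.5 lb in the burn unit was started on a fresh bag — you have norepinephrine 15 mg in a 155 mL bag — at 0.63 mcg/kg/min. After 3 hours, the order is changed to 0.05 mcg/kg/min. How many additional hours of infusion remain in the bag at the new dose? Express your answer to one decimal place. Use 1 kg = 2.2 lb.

Initial rate:
Weight = 186.5 lb ÷ 2.2 lb/kg = 84.77273 kg
Dose = 0.63 mcg/kg/min × 84.77273 kg = 53.40682 mcg/min
53.40682 mcg/min × 60 min/hr = 3204.409 mcg/hr
Concentration = 15 mg ÷ 155 mL = 0.09677419 mg/mL = 96.77419 mcg/mL
Rate = 3204.409 mcg/hr ÷ 96.77419 mcg/mL = 33.11223 mL/hr
Volume infused so far = 33.11223 mL/hr × 3 hr = 99.33668 mL
Volume remaining = 155 − 99.33668 = 55.66332 mL
New rate:
Dose = 0.05 mcg/kg/min × 84.77273 kg = 4.238636 mcg/min
4.238636 mcg/min × 60 min/hr = 254.3182 mcg/hr
Rate = 254.3182 mcg/hr ÷ 96.77419 mcg/mL = 2.627955 mL/hr
Time remaining = 55.66332 mL ÷ 2.627955 mL/hr = 21.18123 hr

21.2 hours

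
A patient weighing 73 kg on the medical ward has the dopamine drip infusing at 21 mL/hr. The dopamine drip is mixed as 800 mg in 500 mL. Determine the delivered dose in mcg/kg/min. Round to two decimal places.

7.67 mcg/kg/min

Concentration = 800 mg ÷ 500 mL = 1.6 mg/mL = 1600 mcg/mL
Drug rate = 21 mL/hr × 1600 mcg/mL = 33600 mcg/hr
33600 mcg/hr ÷ 60 min/hr = 560 mcg/min
560 mcg/min ÷ 73 kg = 7.671233 mcg/kg/min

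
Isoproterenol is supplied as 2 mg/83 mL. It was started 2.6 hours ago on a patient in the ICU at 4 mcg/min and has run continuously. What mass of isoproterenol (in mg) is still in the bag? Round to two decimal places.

1.38 mg

4 mcg/min × 60 min/hr = 240 mcg/hr
Concentration = 2 mg ÷ 83 mL = 0.02409639 mg/mL = 24.09639 mcg/mL
Rate = 240 mcg/hr ÷ 24.09639 mcg/mL = 9.96 mL/hr
Volume infused = 9.96 mL/hr × 2.6 hr = 25.896 mL
Volume remaining = 83 − 25.896 = 57.104 mL
Drug remaining = 57.104 mL × 24.09639 mcg/mL = 1376 mcg = 1.376 mg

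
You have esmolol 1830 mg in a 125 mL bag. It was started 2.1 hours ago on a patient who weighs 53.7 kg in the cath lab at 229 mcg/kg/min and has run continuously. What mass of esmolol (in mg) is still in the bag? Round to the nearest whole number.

281 mg

Dose = 229 mcg/kg/min × 53.7 kg = 12297.3 mcg/min
12297.3 mcg/min × 60 min/hr = 737838 mcg/hr
Concentration = 1830 mg ÷ 125 mL = 14.64 mg/mL = 14640 mcg/mL
Rate = 737838 mcg/hr ÷ 14640 mcg/mL = 50.39877 mL/hr
Volume infused = 50.39877 mL/hr × 2.1 hr = 105.8374 mL
Volume remaining = 125 − 105.8374 = 19.16258 mL
Drug remaining = 19.16258 mL × 14640 mcg/mL = 280540.2 mcg = 280.5402 mg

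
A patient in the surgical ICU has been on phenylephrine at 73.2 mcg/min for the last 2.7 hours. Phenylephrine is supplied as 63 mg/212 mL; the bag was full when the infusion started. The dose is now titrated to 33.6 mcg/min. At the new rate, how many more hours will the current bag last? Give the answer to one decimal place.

Initial rate:
73.2 mcg/min × 60 min/hr = 4392 mcg/hr
Concentration = 63 mg ÷ 212 mL = 0.2971698 mg/mL = 297.1698 mcg/mL
Rate = 4392 mcg/hr ÷ 297.1698 mcg/mL = 14.77943 mL/hr
Volume infused so far = 14.77943 mL/hr × 2.7 hr = 39.90446 mL
Volume remaining = 212 − 39.90446 = 172.0955 mL
New rate:
33.6 mcg/min × 60 min/hr = 2016 mcg/hr
Rate = 2016 mcg/hr ÷ 297.1698 mcg/mL = 6.784 mL/hr
Time remaining = 172.0955 mL ÷ 6.784 mL/hr = 25.36786 hr

25.4 hours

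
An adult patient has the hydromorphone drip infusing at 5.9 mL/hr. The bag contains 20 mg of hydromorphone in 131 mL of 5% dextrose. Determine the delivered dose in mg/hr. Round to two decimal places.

Concentration = 20 mg ÷ 131 mL = 0.1526718 mg/mL
Drug rate = 5.9 mL/hr × 0.1526718 mg/mL = 0.9007634 mg/hr

0.90 mg/hr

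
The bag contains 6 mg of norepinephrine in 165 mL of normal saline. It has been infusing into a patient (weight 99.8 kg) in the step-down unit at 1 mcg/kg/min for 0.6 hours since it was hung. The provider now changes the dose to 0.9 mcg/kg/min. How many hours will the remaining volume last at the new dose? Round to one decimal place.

Initial rate:
Dose = 1 mcg/kg/min × 99.8 kg = 99.8 mcg/min
99.8 mcg/min × 60 min/hr = 5988 mcg/hr
Concentration = 6 mg ÷ 165 mL = 0.03636364 mg/mL = 36.36364 mcg/mL
Rate = 5988 mcg/hr ÷ 36.36364 mcg/mL = 164.67 mL/hr
Volume infused so far = 164.67 mL/hr × 0.6 hr = 98.802 mL
Volume remaining = 165 − 98.802 = 66.198 mL
New rate:
Dose = 0.9 mcg/kg/min × 99.8 kg = 89.82 mcg/min
89.82 mcg/min × 60 min/hr = 5389.2 mcg/hr
Rate = 5389.2 mcg/hr ÷ 36.36364 mcg/mL = 148.203 mL/hr
Time remaining = 66.198 mL ÷ 148.203 mL/hr = 0.4466711 hr

0.4 hours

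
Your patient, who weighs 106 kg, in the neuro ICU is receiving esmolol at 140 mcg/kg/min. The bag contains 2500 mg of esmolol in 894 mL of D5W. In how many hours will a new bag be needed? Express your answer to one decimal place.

Dose = 140 mcg/kg/min × 106 kg = 14840 mcg/min
14840 mcg/min × 60 min/hr = 890400 mcg/hr
Concentration = 2500 mg ÷ 894 mL = 2.796421 mg/mL = 2796.421 mcg/mL
Rate = 890400 mcg/hr ÷ 2796.421 mcg/mL = 318.407 mL/hr
Duration = 894 mL ÷ 318.407 mL/hr = 2.807727 hr

2.8 hours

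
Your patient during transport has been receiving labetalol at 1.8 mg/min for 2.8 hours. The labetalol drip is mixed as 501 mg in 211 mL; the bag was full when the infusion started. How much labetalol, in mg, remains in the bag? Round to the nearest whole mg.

1.8 mg/min × 60 min/hr = 108 mg/hr
Concentration = 501 mg ÷ 211 mL = 2.374408 mg/mL
Rate = 108 mg/hr ÷ 2.374408 mg/mL = 45.48503 mL/hr
Volume infused = 45.48503 mL/hr × 2.8 hr = 127.3581 mL
Volume remaining = 211 − 127.3581 = 83.64192 mL
Drug remaining = 83.64192 mL × 2.374408 mg/mL = 198.6 mg

199 mg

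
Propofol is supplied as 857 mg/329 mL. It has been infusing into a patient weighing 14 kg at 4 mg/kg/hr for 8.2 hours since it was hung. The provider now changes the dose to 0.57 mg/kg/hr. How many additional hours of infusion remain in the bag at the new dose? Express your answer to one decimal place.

Initial rate:
Dose = 4 mg/kg/hr × 14 kg = 56 mg/hr
Concentration = 857 mg ÷ 329 mL = 2.604863 mg/mL
Rate = 56 mg/hr ÷ 2.604863 mg/mL = 21.49825 mL/hr
Volume infused so far = 21.49825 mL/hr × 8.2 hr = 176.2856 mL
Volume remaining = 329 − 176.2856 = 152.7144 mL
New rate:
Dose = 0.57 mg/kg/hr × 14 kg = 7.98 mg/hr
Rate = 7.98 mg/hr ÷ 2.604863 mg/mL = 3.063501 mL/hr
Time remaining = 152.7144 mL ÷ 3.063501 mL/hr = 49.84962 hr

49.8 hours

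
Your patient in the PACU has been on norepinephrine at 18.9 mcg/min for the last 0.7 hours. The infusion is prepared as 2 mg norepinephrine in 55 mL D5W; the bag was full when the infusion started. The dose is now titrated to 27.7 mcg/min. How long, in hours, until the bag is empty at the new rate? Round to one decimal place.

0.7 hours

Initial rate:
18.9 mcg/min × 60 min/hr = 1134 mcg/hr
Concentration = 2 mg ÷ 55 mL = 0.03636364 mg/mL = 36.36364 mcg/mL
Rate = 1134 mcg/hr ÷ 36.36364 mcg/mL = 31.185 mL/hr
Volume infused so far = 31.185 mL/hr × 0.7 hr = 21.8295 mL
Volume remaining = 55 − 21.8295 = 33.1705 mL
New rate:
27.7 mcg/min × 60 min/hr = 1662 mcg/hr
Rate = 1662 mcg/hr ÷ 36.36364 mcg/mL = 45.705 mL/hr
Time remaining = 33.1705 mL ÷ 45.705 mL/hr = 0.7257521 hr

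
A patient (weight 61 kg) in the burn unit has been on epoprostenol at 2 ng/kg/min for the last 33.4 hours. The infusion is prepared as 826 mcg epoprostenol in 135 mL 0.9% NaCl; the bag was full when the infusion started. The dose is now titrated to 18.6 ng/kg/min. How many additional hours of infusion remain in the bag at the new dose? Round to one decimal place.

Initial rate:
Dose = 2 ng/kg/min × 61 kg = 122 ng/min
122 ng/min × 60 min/hr = 7320 ng/hr
Concentration = 826 mcg ÷ 135 mL = 6.118519 mcg/mL = 6118.519 ng/mL
Rate = 7320 ng/hr ÷ 6118.519 ng/mL = 1.196368 mL/hr
Volume infused so far = 1.196368 mL/hr × 33.4 hr = 39.95869 mL
Volume remaining = 135 − 39.95869 = 95.04131 mL
New rate:
Dose = 18.6 ng/kg/min × 61 kg = 1134.6 ng/min
1134.6 ng/min × 60 min/hr = 68076 ng/hr
Rate = 68076 ng/hr ÷ 6118.519 ng/mL = 11.12622 mL/hr
Time remaining = 95.04131 mL ÷ 11.12622 mL/hr = 8.5421 hr

8.5 hours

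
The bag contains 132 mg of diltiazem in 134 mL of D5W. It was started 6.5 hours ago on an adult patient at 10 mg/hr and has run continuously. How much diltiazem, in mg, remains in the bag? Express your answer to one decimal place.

67.0 mg

Concentration = 132 mg ÷ 134 mL = 0.9850746 mg/mL
Rate = 10 mg/hr ÷ 0.9850746 mg/mL = 10.15152 mL/hr
Volume infused = 10.15152 mL/hr × 6.5 hr = 65.98485 mL
Volume remaining = 134 − 65.98485 = 68.01515 mL
Drug remaining = 68.01515 mL × 0.9850746 mg/mL = 67 mg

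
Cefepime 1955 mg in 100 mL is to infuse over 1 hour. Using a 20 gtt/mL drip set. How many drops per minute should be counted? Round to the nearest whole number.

33 gtt/min

100 mL ÷ (1 hr × 60 = 60 min) = 1.666667 mL/min
1.666667 mL/min × 20 gtt/mL = 33.33333 gtt/min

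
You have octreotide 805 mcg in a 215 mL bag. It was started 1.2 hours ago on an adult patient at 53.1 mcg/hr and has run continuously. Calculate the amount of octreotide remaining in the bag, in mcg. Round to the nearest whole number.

Concentration = 805 mcg ÷ 215 mL = 3.744186 mcg/mL
Rate = 53.1 mcg/hr ÷ 3.744186 mcg/mL = 14.18199 mL/hr
Volume infused = 14.18199 mL/hr × 1.2 hr = 17.01839 mL
Volume remaining = 215 − 17.01839 = 197.9816 mL
Drug remaining = 197.9816 mL × 3.744186 mcg/mL = 741.28 mcg

741 mcg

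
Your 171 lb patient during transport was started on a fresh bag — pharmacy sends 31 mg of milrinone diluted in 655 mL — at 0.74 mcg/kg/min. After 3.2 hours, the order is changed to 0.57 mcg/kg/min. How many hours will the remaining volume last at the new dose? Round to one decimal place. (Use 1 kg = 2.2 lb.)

7.5 hours

Initial rate:
Weight = 171 lb ÷ 2.2 lb/kg = 77.72727 kg
Dose = 0.74 mcg/kg/min × 77.72727 kg = 57.51818 mcg/min
57.51818 mcg/min × 60 min/hr = 3451.091 mcg/hr
Concentration = 31 mg ÷ 655 mL = 0.04732824 mg/mL = 47.32824 mcg/mL
Rate = 3451.091 mcg/hr ÷ 47.32824 mcg/mL = 72.91821 mL/hr
Volume infused so far = 72.91821 mL/hr × 3.2 hr = 233.3383 mL
Volume remaining = 655 − 233.3383 = 421.6617 mL
New rate:
Dose = 0.57 mcg/kg/min × 77.72727 kg = 44.30455 mcg/min
44.30455 mcg/min × 60 min/hr = 2658.273 mcg/hr
Rate = 2658.273 mcg/hr ÷ 47.32824 mcg/mL = 56.16673 mL/hr
Time remaining = 421.6617 mL ÷ 56.16673 mL/hr = 7.507322 hr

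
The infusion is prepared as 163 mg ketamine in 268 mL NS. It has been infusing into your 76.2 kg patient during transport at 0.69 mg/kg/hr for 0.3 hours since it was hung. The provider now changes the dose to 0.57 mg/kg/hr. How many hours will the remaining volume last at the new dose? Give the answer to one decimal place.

Initial rate:
Dose = 0.69 mg/kg/hr × 76.2 kg = 52.578 mg/hr
Concentration = 163 mg ÷ 268 mL = 0.608209 mg/mL
Rate = 52.578 mg/hr ÷ 0.608209 mg/mL = 86.44726 mL/hr
Volume infused so far = 86.44726 mL/hr × 0.3 hr = 25.93418 mL
Volume remaining = 268 − 25.93418 = 242.0658 mL
New rate:
Dose = 0.57 mg/kg/hr × 76.2 kg = 43.434 mg/hr
Rate = 43.434 mg/hr ÷ 0.608209 mg/mL = 71.41296 mL/hr
Time remaining = 242.0658 mL ÷ 71.41296 mL/hr = 3.389662 hr

3.4 hours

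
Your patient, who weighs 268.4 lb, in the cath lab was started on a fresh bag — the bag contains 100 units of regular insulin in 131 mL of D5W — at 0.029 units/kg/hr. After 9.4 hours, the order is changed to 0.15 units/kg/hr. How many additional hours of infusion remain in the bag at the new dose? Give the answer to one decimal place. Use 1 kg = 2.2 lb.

Initial rate:
Weight = 268.4 lb ÷ 2.2 lb/kg = 122 kg
Dose = 0.029 units/kg/hr × 122 kg = 3.538 units/hr
Concentration = 100 units ÷ 131 mL = 0.7633588 units/mL
Rate = 3.538 units/hr ÷ 0.7633588 units/mL = 4.63478 mL/hr
Volume infused so far = 4.63478 mL/hr × 9.4 hr = 43.56693 mL
Volume remaining = 131 − 43.56693 = 87.43307 mL
New rate:
Dose = 0.15 units/kg/hr × 122 kg = 18.3 units/hr
Rate = 18.3 units/hr ÷ 0.7633588 units/mL = 23.973 mL/hr
Time remaining = 87.43307 mL ÷ 23.973 mL/hr = 3.647148 hr

3.6 hours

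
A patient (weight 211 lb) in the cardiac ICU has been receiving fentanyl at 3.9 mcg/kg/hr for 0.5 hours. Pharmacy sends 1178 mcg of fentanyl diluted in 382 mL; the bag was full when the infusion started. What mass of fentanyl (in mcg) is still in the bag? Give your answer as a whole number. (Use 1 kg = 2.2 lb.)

Weight = 211 lb ÷ 2.2 lb/kg = 95.90909 kg
Dose = 3.9 mcg/kg/hr × 95.90909 kg = 374.0455 mcg/hr
Concentration = 1178 mcg ÷ 382 mL = 3.08377 mcg/mL
Rate = 374.0455 mcg/hr ÷ 3.08377 mcg/mL = 121.2949 mL/hr
Volume infused = 121.2949 mL/hr × 0.5 hr = 60.64744 mL
Volume remaining = 382 − 60.64744 = 321.3526 mL
Drug remaining = 321.3526 mL × 3.08377 mcg/mL = 990.9773 mcg

991 mcg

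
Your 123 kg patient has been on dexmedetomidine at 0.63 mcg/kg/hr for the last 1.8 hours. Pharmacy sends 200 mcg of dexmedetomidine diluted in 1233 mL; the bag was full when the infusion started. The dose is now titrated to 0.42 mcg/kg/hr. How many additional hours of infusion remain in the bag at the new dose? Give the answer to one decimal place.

1.2 hours

Initial rate:
Dose = 0.63 mcg/kg/hr × 123 kg = 77.49 mcg/hr
Concentration = 200 mcg ÷ 1233 mL = 0.162206 mcg/mL
Rate = 77.49 mcg/hr ÷ 0.162206 mcg/mL = 477.7258 mL/hr
Volume infused so far = 477.7258 mL/hr × 1.8 hr = 859.9065 mL
Volume remaining = 1233 − 859.9065 = 373.0935 mL
New rate:
Dose = 0.42 mcg/kg/hr × 123 kg = 51.66 mcg/hr
Rate = 51.66 mcg/hr ÷ 0.162206 mcg/mL = 318.4839 mL/hr
Time remaining = 373.0935 mL ÷ 318.4839 mL/hr = 1.171467 hr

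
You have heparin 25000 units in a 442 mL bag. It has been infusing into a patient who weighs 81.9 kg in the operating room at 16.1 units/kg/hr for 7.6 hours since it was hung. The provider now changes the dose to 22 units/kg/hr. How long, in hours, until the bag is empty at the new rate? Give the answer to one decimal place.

Initial rate:
Dose = 16.1 units/kg/hr × 81.9 kg = 1318.59 units/hr
Concentration = 25000 units ÷ 442 mL = 56.56109 units/mL
Rate = 1318.59 units/hr ÷ 56.56109 units/mL = 23.31267 mL/hr
Volume infused so far = 23.31267 mL/hr × 7.6 hr = 177.1763 mL
Volume remaining = 442 − 177.1763 = 264.8237 mL
New rate:
Dose = 22 units/kg/hr × 81.9 kg = 1801.8 units/hr
Rate = 1801.8 units/hr ÷ 56.56109 units/mL = 31.85582 mL/hr
Time remaining = 264.8237 mL ÷ 31.85582 mL/hr = 8.313196 hr

8.3 hours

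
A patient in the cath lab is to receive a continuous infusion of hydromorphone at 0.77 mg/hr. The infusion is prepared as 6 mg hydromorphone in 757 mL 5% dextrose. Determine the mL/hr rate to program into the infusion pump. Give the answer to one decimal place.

97.1 mL/hr

Concentration = 6 mg ÷ 757 mL = 0.007926024 mg/mL
Rate = 0.77 mg/hr ÷ 0.007926024 mg/mL = 97.14833 mL/hr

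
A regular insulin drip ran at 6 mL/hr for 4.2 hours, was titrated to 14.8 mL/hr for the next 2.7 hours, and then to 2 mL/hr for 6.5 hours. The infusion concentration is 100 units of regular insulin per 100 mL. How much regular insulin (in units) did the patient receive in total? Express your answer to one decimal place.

78.2 units

Concentration = 100 units ÷ 100 mL = 1 units/mL
Stage 1: 6 mL/hr × 4.2 hr = 25.2 mL → 25.2 mL × 1 units/mL = 25.2 units
Stage 2: 14.8 mL/hr × 2.7 hr = 39.96 mL → 39.96 mL × 1 units/mL = 39.96 units
Stage 3: 2 mL/hr × 6.5 hr = 13 mL → 13 mL × 1 units/mL = 13 units
Total = 25.2 + 39.96 + 13 = 78.16 units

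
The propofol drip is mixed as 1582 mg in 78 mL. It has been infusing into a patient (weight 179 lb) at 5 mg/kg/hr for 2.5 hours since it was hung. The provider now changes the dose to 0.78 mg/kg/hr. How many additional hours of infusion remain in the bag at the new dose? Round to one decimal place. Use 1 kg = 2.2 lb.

Initial rate:
Weight = 179 lb ÷ 2.2 lb/kg = 81.36364 kg
Dose = 5 mg/kg/hr × 81.36364 kg = 406.8182 mg/hr
Concentration = 1582 mg ÷ 78 mL = 20.28205 mg/mL
Rate = 406.8182 mg/hr ÷ 20.28205 mg/mL = 20.05804 mL/hr
Volume infused so far = 20.05804 mL/hr × 2.5 hr = 50.1451 mL
Volume remaining = 78 − 50.1451 = 27.8549 mL
New rate:
Dose = 0.78 mg/kg/hr × 81.36364 kg = 63.46364 mg/hr
Rate = 63.46364 mg/hr ÷ 20.28205 mg/mL = 3.129054 mL/hr
Time remaining = 27.8549 mL ÷ 3.129054 mL/hr = 8.90202 hr

8.9 hours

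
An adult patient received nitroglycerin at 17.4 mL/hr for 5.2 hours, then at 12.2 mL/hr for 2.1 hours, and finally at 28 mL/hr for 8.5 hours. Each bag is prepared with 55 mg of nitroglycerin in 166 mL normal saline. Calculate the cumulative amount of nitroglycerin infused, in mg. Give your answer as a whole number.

117 mg

Concentration = 55 mg ÷ 166 mL = 0.3313253 mg/mL
Stage 1: 17.4 mL/hr × 5.2 hr = 90.48 mL → 90.48 mL × 0.3313253 mg/mL = 29.97831 mg
Stage 2: 12.2 mL/hr × 2.1 hr = 25.62 mL → 25.62 mL × 0.3313253 mg/mL = 8.488554 mg
Stage 3: 28 mL/hr × 8.5 hr = 238 mL → 238 mL × 0.3313253 mg/mL = 78.85542 mg
Total = 29.97831 + 8.488554 + 78.85542 = 117.3223 mg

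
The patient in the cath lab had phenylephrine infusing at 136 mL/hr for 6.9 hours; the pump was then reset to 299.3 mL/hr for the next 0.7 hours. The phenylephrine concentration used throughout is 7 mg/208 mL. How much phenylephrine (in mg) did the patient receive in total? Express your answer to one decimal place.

38.6 mg

Concentration = 7 mg ÷ 208 mL = 0.03365385 mg/mL
Stage 1: 136 mL/hr × 6.9 hr = 938.4 mL → 938.4 mL × 0.03365385 mg/mL = 31.58077 mg
Stage 2: 299.3 mL/hr × 0.7 hr = 209.51 mL → 209.51 mL × 0.03365385 mg/mL = 7.050817 mg
Total = 31.58077 + 7.050817 = 38.63159 mg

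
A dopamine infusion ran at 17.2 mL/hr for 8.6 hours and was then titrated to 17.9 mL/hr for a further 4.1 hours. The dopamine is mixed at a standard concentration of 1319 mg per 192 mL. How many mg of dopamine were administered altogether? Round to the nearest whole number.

1520 mg

Concentration = 1319 mg ÷ 192 mL = 6.869792 mg/mL
Stage 1: 17.2 mL/hr × 8.6 hr = 147.92 mL → 147.92 mL × 6.869792 mg/mL = 1016.18 mg
Stage 2: 17.9 mL/hr × 4.1 hr = 73.39 mL → 73.39 mL × 6.869792 mg/mL = 504.174 mg
Total = 1016.18 + 504.174 = 1520.354 mg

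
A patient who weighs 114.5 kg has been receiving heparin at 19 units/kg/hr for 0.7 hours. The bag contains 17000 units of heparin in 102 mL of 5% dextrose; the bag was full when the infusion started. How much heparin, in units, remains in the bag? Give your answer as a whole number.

Dose = 19 units/kg/hr × 114.5 kg = 2175.5 units/hr
Concentration = 17000 units ÷ 102 mL = 166.6667 units/mL
Rate = 2175.5 units/hr ÷ 166.6667 units/mL = 13.053 mL/hr
Volume infused = 13.053 mL/hr × 0.7 hr = 9.1371 mL
Volume remaining = 102 − 9.1371 = 92.8629 mL
Drug remaining = 92.8629 mL × 166.6667 units/mL = 15477.15 units

15477 units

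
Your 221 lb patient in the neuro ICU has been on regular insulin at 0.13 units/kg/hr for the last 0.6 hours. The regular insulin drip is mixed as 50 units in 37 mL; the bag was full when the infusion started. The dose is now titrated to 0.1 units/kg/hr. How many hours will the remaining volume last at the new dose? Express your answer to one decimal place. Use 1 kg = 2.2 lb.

Initial rate:
Weight = 221 lb ÷ 2.2 lb/kg = 100.4545 kg
Dose = 0.13 units/kg/hr × 100.4545 kg = 13.05909 units/hr
Concentration = 50 units ÷ 37 mL = 1.351351 units/mL
Rate = 13.05909 units/hr ÷ 1.351351 units/mL = 9.663727 mL/hr
Volume infused so far = 9.663727 mL/hr × 0.6 hr = 5.798236 mL
Volume remaining = 37 − 5.798236 = 31.20176 mL
New rate:
Dose = 0.1 units/kg/hr × 100.4545 kg = 10.04545 units/hr
Rate = 10.04545 units/hr ÷ 1.351351 units/mL = 7.433636 mL/hr
Time remaining = 31.20176 mL ÷ 7.433636 mL/hr = 4.197376 hr

4.2 hours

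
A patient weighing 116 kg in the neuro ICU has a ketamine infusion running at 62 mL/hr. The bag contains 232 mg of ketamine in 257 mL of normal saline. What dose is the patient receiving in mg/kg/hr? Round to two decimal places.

0.48 mg/kg/hr

Concentration = 232 mg ÷ 257 mL = 0.9027237 mg/mL
Drug rate = 62 mL/hr × 0.9027237 mg/mL = 55.96887 mg/hr
55.96887 mg/hr ÷ 116 kg = 0.4824903 mg/kg/hr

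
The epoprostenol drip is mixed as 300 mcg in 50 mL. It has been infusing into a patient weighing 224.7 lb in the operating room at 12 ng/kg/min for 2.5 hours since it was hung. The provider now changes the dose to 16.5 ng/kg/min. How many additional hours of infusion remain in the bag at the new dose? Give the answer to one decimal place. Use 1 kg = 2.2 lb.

Initial rate:
Weight = 224.7 lb ÷ 2.2 lb/kg = 102.1364 kg
Dose = 12 ng/kg/min × 102.1364 kg = 1225.636 ng/min
1225.636 ng/min × 60 min/hr = 73538.18 ng/hr
Concentration = 300 mcg ÷ 50 mL = 6 mcg/mL = 6000 ng/mL
Rate = 73538.18 ng/hr ÷ 6000 ng/mL = 12.25636 mL/hr
Volume infused so far = 12.25636 mL/hr × 2.5 hr = 30.64091 mL
Volume remaining = 50 − 30.64091 = 19.35909 mL
New rate:
Dose = 16.5 ng/kg/min × 102.1364 kg = 1685.25 ng/min
1685.25 ng/min × 60 min/hr = 101115 ng/hr
Rate = 101115 ng/hr ÷ 6000 ng/mL = 16.8525 mL/hr
Time remaining = 19.35909 mL ÷ 16.8525 mL/hr = 1.148737 hr

1.1 hours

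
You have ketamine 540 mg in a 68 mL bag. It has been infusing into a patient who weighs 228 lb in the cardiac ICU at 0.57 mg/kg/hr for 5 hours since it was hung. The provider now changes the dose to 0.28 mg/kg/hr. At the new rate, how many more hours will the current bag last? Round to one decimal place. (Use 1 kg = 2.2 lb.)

Initial rate:
Weight = 228 lb ÷ 2.2 lb/kg = 103.6364 kg
Dose = 0.57 mg/kg/hr × 103.6364 kg = 59.07273 mg/hr
Concentration = 540 mg ÷ 68 mL = 7.941176 mg/mL
Rate = 59.07273 mg/hr ÷ 7.941176 mg/mL = 7.438788 mL/hr
Volume infused so far = 7.438788 mL/hr × 5 hr = 37.19394 mL
Volume remaining = 68 − 37.19394 = 30.80606 mL
New rate:
Dose = 0.28 mg/kg/hr × 103.6364 kg = 29.01818 mg/hr
Rate = 29.01818 mg/hr ÷ 7.941176 mg/mL = 3.654141 mL/hr
Time remaining = 30.80606 mL ÷ 3.654141 mL/hr = 8.430451 hr

8.4 hours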